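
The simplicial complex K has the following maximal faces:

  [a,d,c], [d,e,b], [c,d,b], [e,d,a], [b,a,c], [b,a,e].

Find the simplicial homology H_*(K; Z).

H_0 = Z,  H_1 = 0,  H_2 = Z.

We work with the vertex ordering a < b < c < d < e. The simplices of K, each written with vertices in increasing order, are:

  0-simplices (5): a, b, c, d, e
  1-simplices (9): ab, ac, ad, ae, bc, bd, be, cd, de
  2-simplices (6): abc, abe, acd, ade, bcd, bde

so the chain groups are C_0 ≅ Z^5, C_1 ≅ Z^9, C_2 ≅ Z^6.

The boundary map ∂_1: C_1 → C_0 sends each edge [p,q] (with p < q) to q − p. For instance
  ∂ac = c − a.
The 5×9 boundary matrix has rank 4 and Smith normal form diag(1,1,1,1).

The boundary map ∂_2: C_2 → C_1 maps a triangle to the signed sum of its edges. For instance
  ∂abe = be − ae + ab,
  ∂bcd = cd − bd + bc.
This gives a 9×6 integer matrix of rank 5; reducing to Smith normal form yields diagonal entries (1,1,1,1,1).

From H_k ≅ ker(∂_k) / im(∂_{k+1}) we obtain:

  H_0: rank C_0 − rank ∂_1 = 5 − 4 = 1, and the invariant factors of ∂_1 are all 1, so H_0 = Z.
  H_1: rank ker ∂_1 − rank ∂_2 = (9 − 4) − 5 = 0, and the invariant factors of ∂_2 are all 1, so H_1 = 0.
  H_2: rank ker ∂_2 − rank ∂_3 = (6 − 5) − 0 = 1, and there is no ∂_3, so H_2 = Z.

As a check, the Euler characteristic is 5 − 9 + 6 = 2, which agrees with 1 − 0 + 1 = 2.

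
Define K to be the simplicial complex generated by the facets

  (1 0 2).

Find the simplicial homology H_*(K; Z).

Order the vertices as 0 < 1 < 2. Listing each simplex with vertices in this order, K has dimension 2 with simplices:

  0-simplices (3): [0], [1], [2]
  1-simplices (3): [0,1], [0,2], [1,2]
  2-simplices (1): [0,1,2]

giving chain groups C_0 ≅ Z^3, C_1 ≅ Z^3, C_2 ≅ Z^1.

∂_1: C_1 → C_0 maps an edge to its endpoints' difference, ∂[p,q] = q − p.
As a 3×3 matrix over Z this has rank 2, with invariant factors (1,1).

Boundary ∂_2: C_2 → C_1 acts by ∂[p,q,r] = [q,r] − [p,r] + [p,q]. For instance
  ∂[0,1,2] = [1,2] − [0,2] + [0,1].
As a 3×1 matrix over Z this has rank 1, with invariant factors (1).

Computing H_k = (kernel of ∂_k) / (image of ∂_{k+1}):

  H_0: rank C_0 − rank ∂_1 = 3 − 2 = 1, and the invariant factors of ∂_1 are all 1, so H_0 = Z.
  H_1: rank ker ∂_1 − rank ∂_2 = (3 − 2) − 1 = 0, and the invariant factors of ∂_2 are all 1, so H_1 = 0.
  H_2: rank ker ∂_2 − rank ∂_3 = (1 − 1) − 0 = 0, and there is no ∂_3, so H_2 = 0.

H_0 = Z,  H_1 = 0,  H_2 = 0.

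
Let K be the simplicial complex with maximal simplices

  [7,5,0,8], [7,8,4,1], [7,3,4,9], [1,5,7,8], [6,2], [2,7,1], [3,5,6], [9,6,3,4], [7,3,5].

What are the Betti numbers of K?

b_0 = 1, b_1 = 1, b_2 = 0, b_3 = 0.

Fix the vertex order 0 < 1 < 2 < 3 < 4 < 5 < 6 < 7 < 8 < 9 and write every simplex with vertices in increasing order. Then dim K = 3 and the simplices of K are:

  0-simplices (10): [0], [1], [2], [3], [4], [5], [6], [7], [8], [9]
  1-simplices (25): (25 of them)
  2-simplices (20): (20 of them)
  3-simplices (5): [0,5,7,8], [1,4,7,8], [1,5,7,8], [3,4,6,9], [3,4,7,9]

giving chain groups C_0 ≅ Z^10, C_1 ≅ Z^25, C_2 ≅ Z^20, C_3 ≅ Z^5.

The boundary map ∂_1: C_1 → C_0 maps an edge to its endpoints' difference, ∂[p,q] = q − p. For instance
  ∂[1,2] = [2] − [1].
As a 10×25 matrix over Z this has rank 9, with invariant factors (1,1,1,1,1,1,1,1,1).

∂_2: C_2 → C_1 acts by ∂[p,q,r] = [q,r] − [p,r] + [p,q]. For instance
  ∂[0,5,7] = [5,7] − [0,7] + [0,5],
  ∂[0,7,8] = [7,8] − [0,8] + [0,7].
As a 25×20 matrix over Z this has rank 15, with invariant factors (1,1,1,1,1,1,1,1,1,1,1,1,1,1,1).

∂_3: C_3 → C_2 sends each 3-simplex σ to the alternating sum Σ_i (−1)^i (σ with its i-th vertex removed). For instance
  ∂[0,5,7,8] = [5,7,8] − [0,7,8] + [0,5,8] − [0,5,7],
  ∂[1,5,7,8] = [5,7,8] − [1,7,8] + [1,5,8] − [1,5,7].
The resulting 20×5 matrix has rank 5, and its Smith normal form has invariant factors (1,1,1,1,1).

Computing H_k = (kernel of ∂_k) / (image of ∂_{k+1}):

  H_0: rank C_0 − rank ∂_1 = 10 − 9 = 1, and the invariant factors of ∂_1 are all 1, so H_0 = Z.
  H_1: rank ker ∂_1 − rank ∂_2 = (25 − 9) − 15 = 1, and the invariant factors of ∂_2 are all 1, so H_1 = Z.
  H_2: rank ker ∂_2 − rank ∂_3 = (20 − 15) − 5 = 0, and the invariant factors of ∂_3 are all 1, so H_2 = 0.
  H_3: rank ker ∂_3 − rank ∂_4 = (5 − 5) − 0 = 0, and there is no ∂_4, so H_3 = 0.

Hence the Betti numbers are b_0 = 1, b_1 = 1, b_2 = 0, b_3 = 0.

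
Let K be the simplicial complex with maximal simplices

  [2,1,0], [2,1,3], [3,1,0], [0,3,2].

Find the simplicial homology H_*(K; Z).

We work with the vertex ordering 0 < 1 < 2 < 3. The simplices of K, each written with vertices in increasing order, are:

  0-simplices (4): [0], [1], [2], [3]
  1-simplices (6): [0,1], [0,2], [0,3], [1,2], [1,3], [2,3]
  2-simplices (4): [0,1,2], [0,1,3], [0,2,3], [1,2,3]

so the chain groups are C_0 ≅ Z^4, C_1 ≅ Z^6, C_2 ≅ Z^4.

The boundary map ∂_1: C_1 → C_0 is given by ∂[p,q] = [q] − [p]. For instance
  ∂[0,2] = [2] − [0].
The resulting 4×6 matrix has rank 3, and its Smith normal form has invariant factors (1,1,1).

Boundary ∂_2: C_2 → C_1 maps a triangle to the signed sum of its edges. For instance
  ∂[0,2,3] = [2,3] − [0,3] + [0,2],
  ∂[0,1,3] = [1,3] − [0,3] + [0,1].
The 6×4 boundary matrix has rank 3 and Smith normal form diag(1,1,1).

Reading off H_k = ker ∂_k / im ∂_{k+1}:

  H_0: rank C_0 − rank ∂_1 = 4 − 3 = 1, and the invariant factors of ∂_1 are all 1, so H_0 ≅ Z.
  H_1: rank ker ∂_1 − rank ∂_2 = (6 − 3) − 3 = 0, and the invariant factors of ∂_2 are all 1, so H_1 ≅ 0.
  H_2: rank ker ∂_2 − rank ∂_3 = (4 − 3) − 0 = 1, and there is no ∂_3, so H_2 ≅ Z.

H_0 ≅ Z,  H_1 = 0,  H_2 ≅ Z.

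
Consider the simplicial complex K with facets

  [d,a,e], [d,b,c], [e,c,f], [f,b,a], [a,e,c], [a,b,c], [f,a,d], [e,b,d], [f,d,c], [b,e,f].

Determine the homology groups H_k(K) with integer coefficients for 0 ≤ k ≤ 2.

We work with the vertex ordering a < b < c < d < e < f. The simplices of K, each written with vertices in increasing order, are:

  0-simplices (6): a, b, c, d, e, f
  1-simplices (15): ab, ac, ad, ae, af, bc, bd, be, bf, cd, ce, cf, de, df, ef
  2-simplices (10): abc, abf, ace, ade, adf, bcd, bde, bef, cdf, cef

giving chain groups C_0 ≅ Z^6, C_1 ≅ Z^15, C_2 ≅ Z^10.

The boundary map ∂_1: C_1 → C_0 is given by ∂[p,q] = [q] − [p].
As a 6×15 matrix over Z this has rank 5, with invariant factors (1,1,1,1,1).

Boundary ∂_2: C_2 → C_1 maps a triangle to the signed sum of its edges. For instance
  ∂ace = ce − ae + ac,
  ∂cef = ef − cf + ce.
The 15×10 boundary matrix has rank 10 and Smith normal form diag(1,1,1,1,1,1,1,1,1,2).

From H_k ≅ ker(∂_k) / im(∂_{k+1}) we obtain:

  H_0: rank C_0 − rank ∂_1 = 6 − 5 = 1, and the invariant factors of ∂_1 are all 1, so H_0 ≅ Z.
  H_1: rank ker ∂_1 − rank ∂_2 = (15 − 5) − 10 = 0, and ∂_2 has invariant factor 2 > 1, so H_1 ≅ Z/2.
  H_2: rank ker ∂_2 − rank ∂_3 = (10 − 10) − 0 = 0, and there is no ∂_3, so H_2 ≅ 0.

(K is a triangulation of the real projective plane RP^2.)

H_0 = Z,  H_1 = Z/2,  H_2 = 0.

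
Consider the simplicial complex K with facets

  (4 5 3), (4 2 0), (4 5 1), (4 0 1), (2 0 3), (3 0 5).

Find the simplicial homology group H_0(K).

H_0 ≅ Z.

Fix the vertex order 0 < 1 < 2 < 3 < 4 < 5 and write every simplex with vertices in increasing order. Then dim K = 2 and the simplices of K are:

  0-simplices (6): [0], [1], [2], [3], [4], [5]
  1-simplices (12): [0,1], [0,2], [0,3], [0,4], [0,5], [1,4], [1,5], [2,3], [2,4], [3,4], [3,5], [4,5]
  2-simplices (6): [0,1,4], [0,2,3], [0,2,4], [0,3,5], [1,4,5], [3,4,5]

so the chain groups are C_0 ≅ Z^6, C_1 ≅ Z^12, C_2 ≅ Z^6.

∂_1: C_1 → C_0 maps an edge to its endpoints' difference, ∂[p,q] = q − p. For instance
  ∂[0,3] = [3] − [0].
The resulting 6×12 matrix has rank 5, and its Smith normal form has invariant factors (1,1,1,1,1).

Boundary ∂_2: C_2 → C_1 acts by ∂[p,q,r] = [q,r] − [p,r] + [p,q]. For instance
  ∂[0,2,3] = [2,3] − [0,3] + [0,2],
  ∂[3,4,5] = [4,5] − [3,5] + [3,4].
This gives a 12×6 integer matrix of rank 6; reducing to Smith normal form yields diagonal entries (1,1,1,1,1,1).

Reading off H_k = ker ∂_k / im ∂_{k+1}:

  H_0: rank C_0 − rank ∂_1 = 6 − 5 = 1, and the invariant factors of ∂_1 are all 1, so H_0 = Z.

(K is a triangulation of the cylinder S^1 x I.)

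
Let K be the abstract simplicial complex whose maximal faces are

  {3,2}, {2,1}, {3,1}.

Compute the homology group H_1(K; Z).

K has 3 vertices, 3 edges.
rank ∂_1 = 2, rank ∂_2 = 0 ⇒ b_1 = 3 − 2 − 0 = 1. So H_1 = Z.

H_1 ≅ Z.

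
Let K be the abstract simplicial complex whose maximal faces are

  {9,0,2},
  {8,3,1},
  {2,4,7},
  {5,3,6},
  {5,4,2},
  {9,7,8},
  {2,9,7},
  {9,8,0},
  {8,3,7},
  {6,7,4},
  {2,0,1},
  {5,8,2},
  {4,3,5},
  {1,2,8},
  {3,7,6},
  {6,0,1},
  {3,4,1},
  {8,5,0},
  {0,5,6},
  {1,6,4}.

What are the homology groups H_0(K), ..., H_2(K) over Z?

H_0 ≅ Z,  H_1 ≅ Z × Z/2,  H_2 = 0.

K has 10 vertices, 30 edges, 20 triangles.
rank ∂_0 = 0, rank ∂_1 = 9 ⇒ b_0 = 10 − 0 − 9 = 1; all invariant factors of ∂_1 are 1 so no torsion. So H_0 = Z.
rank ∂_1 = 9, rank ∂_2 = 20 ⇒ b_1 = 30 − 9 − 20 = 1; ∂_2 has invariant factor(s) [2] giving torsion. So H_1 = Z × Z/2.
rank ∂_2 = 20, rank ∂_3 = 0 ⇒ b_2 = 20 − 20 − 0 = 0. So H_2 = 0.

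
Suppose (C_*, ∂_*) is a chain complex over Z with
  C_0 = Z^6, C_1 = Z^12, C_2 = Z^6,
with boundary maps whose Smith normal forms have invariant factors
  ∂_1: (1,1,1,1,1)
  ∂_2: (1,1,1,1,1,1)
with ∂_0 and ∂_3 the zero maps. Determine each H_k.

H_0: b_0 = 6 − 0 − 5 = 1; torsion from ∂_1 factors > 1: none. So H_0 = Z.
H_1: b_1 = 12 − 5 − 6 = 1; torsion from ∂_2 factors > 1: none. So H_1 = Z.
H_2: b_2 = 6 − 6 − 0 = 0; torsion from ∂_3 factors > 1: none. So H_2 = 0.

H_0 = Z,  H_1 = Z,  H_2 = 0.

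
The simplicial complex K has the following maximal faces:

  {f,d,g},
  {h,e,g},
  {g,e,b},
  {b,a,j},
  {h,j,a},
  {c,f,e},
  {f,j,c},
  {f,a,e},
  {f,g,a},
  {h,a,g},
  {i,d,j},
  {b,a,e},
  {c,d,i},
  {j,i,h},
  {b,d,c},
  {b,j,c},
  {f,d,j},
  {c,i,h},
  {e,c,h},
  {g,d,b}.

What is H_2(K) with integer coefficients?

K has 10 vertices, 30 edges, 20 triangles.
rank ∂_2 = 20, rank ∂_3 = 0 ⇒ b_2 = 20 − 20 − 0 = 0. So H_2 = 0.

H_2 ≅ 0.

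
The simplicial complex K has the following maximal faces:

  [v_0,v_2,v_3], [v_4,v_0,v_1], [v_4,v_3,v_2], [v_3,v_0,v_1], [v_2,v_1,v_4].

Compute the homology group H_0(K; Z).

H_0 ≅ Z.

Order the vertices as v_0 < v_1 < v_2 < v_3 < v_4. Listing each simplex with vertices in this order, K has dimension 2 with simplices:

  0-simplices (5): [v_0], [v_1], [v_2], [v_3], [v_4]
  1-simplices (10): [v_0,v_1], [v_0,v_2], [v_0,v_3], [v_0,v_4], [v_1,v_2], [v_1,v_3], [v_1,v_4], [v_2,v_3], [v_2,v_4], [v_3,v_4]
  2-simplices (5): [v_0,v_1,v_3], [v_0,v_1,v_4], [v_0,v_2,v_3], [v_1,v_2,v_4], [v_2,v_3,v_4]

so the chain groups are C_0 ≅ Z^5, C_1 ≅ Z^10, C_2 ≅ Z^5.

∂_1: C_1 → C_0 maps an edge to its endpoints' difference, ∂[p,q] = q − p. For instance
  ∂[v_3,v_4] = [v_4] − [v_3].
The resulting 5×10 matrix has rank 4, and its Smith normal form has invariant factors (1,1,1,1).

∂_2: C_2 → C_1 sends each 2-simplex [p,q,r] to [q,r] − [p,r] + [p,q]. For instance
  ∂[v_0,v_1,v_3] = [v_1,v_3] − [v_0,v_3] + [v_0,v_1],
  ∂[v_0,v_2,v_3] = [v_2,v_3] − [v_0,v_3] + [v_0,v_2].
This gives a 10×5 integer matrix of rank 5; reducing to Smith normal form yields diagonal entries (1,1,1,1,1).

Computing H_k = (kernel of ∂_k) / (image of ∂_{k+1}):

  H_0: rank C_0 − rank ∂_1 = 5 − 4 = 1, and the invariant factors of ∂_1 are all 1, so H_0 ≅ Z.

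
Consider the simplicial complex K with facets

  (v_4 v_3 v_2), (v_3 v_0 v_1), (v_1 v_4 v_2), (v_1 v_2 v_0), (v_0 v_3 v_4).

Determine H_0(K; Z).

H_0 = Z.

Fix the vertex order v_0 < v_1 < v_2 < v_3 < v_4 and write every simplex with vertices in increasing order. Then dim K = 2 and the simplices of K are:

  0-simplices (5): [v_0], [v_1], [v_2], [v_3], [v_4]
  1-simplices (10): [v_0,v_1], [v_0,v_2], [v_0,v_3], [v_0,v_4], [v_1,v_2], [v_1,v_3], [v_1,v_4], [v_2,v_3], [v_2,v_4], [v_3,v_4]
  2-simplices (5): [v_0,v_1,v_2], [v_0,v_1,v_3], [v_0,v_3,v_4], [v_1,v_2,v_4], [v_2,v_3,v_4]

Hence C_0 ≅ Z^5, C_1 ≅ Z^10, C_2 ≅ Z^5.

∂_1: C_1 → C_0 maps an edge to its endpoints' difference, ∂[p,q] = q − p. For instance
  ∂[v_0,v_2] = [v_2] − [v_0].
The resulting 5×10 matrix has rank 4, and its Smith normal form has invariant factors (1,1,1,1).

The boundary map ∂_2: C_2 → C_1 maps a triangle to the signed sum of its edges. For instance
  ∂[v_0,v_1,v_3] = [v_1,v_3] − [v_0,v_3] + [v_0,v_1],
  ∂[v_2,v_3,v_4] = [v_3,v_4] − [v_2,v_4] + [v_2,v_3].
The resulting 10×5 matrix has rank 5, and its Smith normal form has invariant factors (1,1,1,1,1).

Reading off H_k = ker ∂_k / im ∂_{k+1}:

  H_0: rank C_0 − rank ∂_1 = 5 − 4 = 1, and the invariant factors of ∂_1 are all 1, so H_0 ≅ Z.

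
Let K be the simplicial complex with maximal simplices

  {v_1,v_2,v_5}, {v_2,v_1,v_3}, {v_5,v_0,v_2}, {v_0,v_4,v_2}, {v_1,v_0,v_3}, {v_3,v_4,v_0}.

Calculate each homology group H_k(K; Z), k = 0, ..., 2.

Take the total order v_0 < v_1 < v_2 < v_3 < v_4 < v_5 on the vertex set. Then K (dimension 2) consists of the simplices:

  0-simplices (6): [v_0], [v_1], [v_2], [v_3], [v_4], [v_5]
  1-simplices (12): [v_0,v_1], [v_0,v_2], [v_0,v_3], [v_0,v_4], [v_0,v_5], [v_1,v_2], [v_1,v_3], [v_1,v_5], [v_2,v_3], [v_2,v_4], [v_2,v_5], [v_3,v_4]
  2-simplices (6): [v_0,v_1,v_3], [v_0,v_2,v_4], [v_0,v_2,v_5], [v_0,v_3,v_4], [v_1,v_2,v_3], [v_1,v_2,v_5]

so the chain groups are C_0 ≅ Z^6, C_1 ≅ Z^12, C_2 ≅ Z^6.

Boundary ∂_1: C_1 → C_0 maps an edge to its endpoints' difference, ∂[p,q] = q − p.
As a 6×12 matrix over Z this has rank 5, with invariant factors (1,1,1,1,1).

∂_2: C_2 → C_1 sends each 2-simplex [p,q,r] to [q,r] − [p,r] + [p,q]. For instance
  ∂[v_0,v_2,v_4] = [v_2,v_4] − [v_0,v_4] + [v_0,v_2],
  ∂[v_1,v_2,v_5] = [v_2,v_5] − [v_1,v_5] + [v_1,v_2].
As a 12×6 matrix over Z this has rank 6, with invariant factors (1,1,1,1,1,1).

Reading off H_k = ker ∂_k / im ∂_{k+1}:

  H_0: rank C_0 − rank ∂_1 = 6 − 5 = 1, and the invariant factors of ∂_1 are all 1, so H_0 = Z.
  H_1: rank ker ∂_1 − rank ∂_2 = (12 − 5) − 6 = 1, and the invariant factors of ∂_2 are all 1, so H_1 = Z.
  H_2: rank ker ∂_2 − rank ∂_3 = (6 − 6) − 0 = 0, and there is no ∂_3, so H_2 = 0.

As a check, the Euler characteristic is 6 − 12 + 6 = 0, which agrees with 1 − 1 + 0 = 0.

H_0 = Z,  H_1 = Z,  H_2 = 0.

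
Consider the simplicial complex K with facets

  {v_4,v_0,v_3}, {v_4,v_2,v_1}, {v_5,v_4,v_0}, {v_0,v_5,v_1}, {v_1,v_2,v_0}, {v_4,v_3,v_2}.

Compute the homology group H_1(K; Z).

H_1 ≅ Z.

K has 6 vertices, 12 edges, 6 triangles.
rank ∂_1 = 5, rank ∂_2 = 6 ⇒ b_1 = 12 − 5 − 6 = 1; all invariant factors of ∂_2 are 1 so no torsion. So H_1 ≅ Z.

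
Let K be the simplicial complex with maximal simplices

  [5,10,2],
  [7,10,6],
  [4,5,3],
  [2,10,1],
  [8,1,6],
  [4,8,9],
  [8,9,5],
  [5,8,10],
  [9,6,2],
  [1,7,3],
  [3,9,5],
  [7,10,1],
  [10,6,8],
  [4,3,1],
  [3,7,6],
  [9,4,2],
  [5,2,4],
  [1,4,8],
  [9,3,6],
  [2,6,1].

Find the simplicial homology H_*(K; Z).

Fix the vertex order 1 < 2 < 3 < 4 < 5 < 6 < 7 < 8 < 9 < 10 and write every simplex with vertices in increasing order. Then dim K = 2 and the simplices of K are:

  0-simplices (10): [1], [2], [3], [4], [5], [6], [7], [8], [9], [10]
  1-simplices (30): (30 of them)
  2-simplices (20): (20 of them)

Hence C_0 ≅ Z^10, C_1 ≅ Z^30, C_2 ≅ Z^20.

The boundary map ∂_1: C_1 → C_0 sends each edge [p,q] (with p < q) to q − p. For instance
  ∂[2,6] = [6] − [2].
As a 10×30 matrix over Z this has rank 9, with invariant factors (1,1,1,1,1,1,1,1,1).

∂_2: C_2 → C_1 maps a triangle to the signed sum of its edges. For instance
  ∂[4,8,9] = [8,9] − [4,9] + [4,8],
  ∂[3,6,9] = [6,9] − [3,9] + [3,6].
The 30×20 boundary matrix has rank 20 and Smith normal form diag(1,1,1,1,1,1,1,1,1,1,1,1,1,1,1,1,1,1,1,2).

Computing H_k = (kernel of ∂_k) / (image of ∂_{k+1}):

  H_0: rank C_0 − rank ∂_1 = 10 − 9 = 1, and the invariant factors of ∂_1 are all 1, so H_0 = Z.
  H_1: rank ker ∂_1 − rank ∂_2 = (30 − 9) − 20 = 1, and ∂_2 has invariant factor 2 > 1, so H_1 = Z ⊕ Z_2.
  H_2: rank ker ∂_2 − rank ∂_3 = (20 − 20) − 0 = 0, and there is no ∂_3, so H_2 = 0.

(K is a triangulation of the Klein bottle.)

H_0 ≅ Z,  H_1 ≅ Z ⊕ Z_2,  H_2 = 0.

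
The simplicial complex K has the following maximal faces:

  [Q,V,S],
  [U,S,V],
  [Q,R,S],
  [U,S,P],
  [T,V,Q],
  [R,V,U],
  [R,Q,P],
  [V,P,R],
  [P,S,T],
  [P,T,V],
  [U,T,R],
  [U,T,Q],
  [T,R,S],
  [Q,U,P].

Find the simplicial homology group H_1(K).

Take the total order P < Q < R < S < T < U < V on the vertex set. Then K (dimension 2) consists of the simplices:

  0-simplices (7): P, Q, R, S, T, U, V
  1-simplices (21): PQ, PR, PS, PT, PU, PV, QR, QS, QT, QU, QV, RS, RT, RU, RV, ST, SU, SV, TU, TV, UV
  2-simplices (14): PQR, PQU, PRV, PST, PSU, PTV, QRS, QSV, QTU, QTV, RST, RTU, RUV, SUV

Hence C_0 ≅ Z^7, C_1 ≅ Z^21, C_2 ≅ Z^14.

∂_1: C_1 → C_0 maps an edge to its endpoints' difference, ∂[p,q] = q − p. For instance
  ∂TV = V − T.
The resulting 7×21 matrix has rank 6, and its Smith normal form has invariant factors (1,1,1,1,1,1).

Boundary ∂_2: C_2 → C_1 maps a triangle to the signed sum of its edges. For instance
  ∂RTU = TU − RU + RT,
  ∂RUV = UV − RV + RU.
The 21×14 boundary matrix has rank 13 and Smith normal form diag(1,1,1,1,1,1,1,1,1,1,1,1,1).

From H_k ≅ ker(∂_k) / im(∂_{k+1}) we obtain:

  H_1: rank ker ∂_1 − rank ∂_2 = (21 − 6) − 13 = 2, and the invariant factors of ∂_2 are all 1, so H_1 = Z^2.

(K is a triangulation of the torus T^2.)

H_1 ≅ Z^2.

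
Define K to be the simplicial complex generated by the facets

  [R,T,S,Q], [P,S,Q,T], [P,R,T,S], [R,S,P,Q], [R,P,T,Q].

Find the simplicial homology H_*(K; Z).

H_0 ≅ Z,  H_1 = 0,  H_2 = 0,  H_3 ≅ Z.

Take the total order P < Q < R < S < T on the vertex set. Then K (dimension 3) consists of the simplices:

  0-simplices (5): P, Q, R, S, T
  1-simplices (10): PQ, PR, PS, PT, QR, QS, QT, RS, RT, ST
  2-simplices (10): PQR, PQS, PQT, PRS, PRT, PST, QRS, QRT, QST, RST
  3-simplices (5): PQRS, PQRT, PQST, PRST, QRST

Hence C_0 ≅ Z^5, C_1 ≅ Z^10, C_2 ≅ Z^10, C_3 ≅ Z^5.

The boundary map ∂_1: C_1 → C_0 sends each edge [p,q] (with p < q) to q − p. For instance
  ∂QT = T − Q.
The resulting 5×10 matrix has rank 4, and its Smith normal form has invariant factors (1,1,1,1).

Boundary ∂_2: C_2 → C_1 acts by ∂[p,q,r] = [q,r] − [p,r] + [p,q]. For instance
  ∂PQS = QS − PS + PQ,
  ∂QRS = RS − QS + QR.
As a 10×10 matrix over Z this has rank 6, with invariant factors (1,1,1,1,1,1).

Boundary ∂_3: C_3 → C_2 sends each 3-simplex σ to the alternating sum Σ_i (−1)^i (σ with its i-th vertex removed). For instance
  ∂PQRS = QRS − PRS + PQS − PQR,
  ∂PQRT = QRT − PRT + PQT − PQR.
The resulting 10×5 matrix has rank 4, and its Smith normal form has invariant factors (1,1,1,1).

Reading off H_k = ker ∂_k / im ∂_{k+1}:

  H_0: rank C_0 − rank ∂_1 = 5 − 4 = 1, and the invariant factors of ∂_1 are all 1, so H_0 ≅ Z.
  H_1: rank ker ∂_1 − rank ∂_2 = (10 − 4) − 6 = 0, and the invariant factors of ∂_2 are all 1, so H_1 ≅ 0.
  H_2: rank ker ∂_2 − rank ∂_3 = (10 − 6) − 4 = 0, and the invariant factors of ∂_3 are all 1, so H_2 ≅ 0.
  H_3: rank ker ∂_3 − rank ∂_4 = (5 − 4) − 0 = 1, and there is no ∂_4, so H_3 ≅ Z.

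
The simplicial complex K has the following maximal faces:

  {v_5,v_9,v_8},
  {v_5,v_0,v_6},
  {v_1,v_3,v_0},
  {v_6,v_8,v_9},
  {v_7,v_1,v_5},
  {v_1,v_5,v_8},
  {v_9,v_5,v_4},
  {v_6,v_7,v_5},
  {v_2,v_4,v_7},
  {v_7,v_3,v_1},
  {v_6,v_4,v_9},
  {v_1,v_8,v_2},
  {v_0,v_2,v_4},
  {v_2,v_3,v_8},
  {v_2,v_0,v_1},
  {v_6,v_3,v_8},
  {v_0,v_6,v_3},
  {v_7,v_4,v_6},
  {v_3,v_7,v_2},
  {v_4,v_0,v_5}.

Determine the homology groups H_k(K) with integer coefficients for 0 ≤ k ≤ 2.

Fix the vertex order v_0 < v_1 < v_2 < v_3 < v_4 < v_5 < v_6 < v_7 < v_8 < v_9 and write every simplex with vertices in increasing order. Then dim K = 2 and the simplices of K are:

  0-simplices (10): [v_0], [v_1], [v_2], [v_3], [v_4], [v_5], [v_6], [v_7], [v_8], [v_9]
  1-simplices (30): (30 of them)
  2-simplices (20): (20 of them)

so the chain groups are C_0 ≅ Z^10, C_1 ≅ Z^30, C_2 ≅ Z^20.

Boundary ∂_1: C_1 → C_0 sends each edge [p,q] (with p < q) to q − p.
The resulting 10×30 matrix has rank 9, and its Smith normal form has invariant factors (1,1,1,1,1,1,1,1,1).

∂_2: C_2 → C_1 maps a triangle to the signed sum of its edges. For instance
  ∂[v_0,v_1,v_2] = [v_1,v_2] − [v_0,v_2] + [v_0,v_1],
  ∂[v_2,v_4,v_7] = [v_4,v_7] − [v_2,v_7] + [v_2,v_4].
The resulting 30×20 matrix has rank 20, and its Smith normal form has invariant factors (1,1,1,1,1,1,1,1,1,1,1,1,1,1,1,1,1,1,1,2).

From H_k ≅ ker(∂_k) / im(∂_{k+1}) we obtain:

  H_0: rank C_0 − rank ∂_1 = 10 − 9 = 1, and the invariant factors of ∂_1 are all 1, so H_0 = Z.
  H_1: rank ker ∂_1 − rank ∂_2 = (30 − 9) − 20 = 1, and ∂_2 has invariant factor 2 > 1, so H_1 = Z ⊕ Z_2.
  H_2: rank ker ∂_2 − rank ∂_3 = (20 − 20) − 0 = 0, and there is no ∂_3, so H_2 = 0.

As a check, the Euler characteristic is 10 − 30 + 20 = 0, which agrees with 1 − 1 + 0 = 0.

H_0 = Z,  H_1 = Z ⊕ Z_2,  H_2 = 0.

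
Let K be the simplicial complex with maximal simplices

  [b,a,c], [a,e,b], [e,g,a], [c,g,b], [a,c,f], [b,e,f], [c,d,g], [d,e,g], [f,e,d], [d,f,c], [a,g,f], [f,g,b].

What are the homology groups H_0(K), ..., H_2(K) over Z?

Take the total order a < b < c < d < e < f < g on the vertex set. Then K (dimension 2) consists of the simplices:

  0-simplices (7): a, b, c, d, e, f, g
  1-simplices (18): ab, ac, ae, af, ag, bc, be, bf, bg, cd, cf, cg, de, df, dg, ef, eg, fg
  2-simplices (12): abc, abe, acf, aeg, afg, bcg, bef, bfg, cdf, cdg, def, deg

so the chain groups are C_0 ≅ Z^7, C_1 ≅ Z^18, C_2 ≅ Z^12.

The boundary map ∂_1: C_1 → C_0 is given by ∂[p,q] = [q] − [p].
As a 7×18 matrix over Z this has rank 6, with invariant factors (1,1,1,1,1,1).

Boundary ∂_2: C_2 → C_1 acts by ∂[p,q,r] = [q,r] − [p,r] + [p,q]. For instance
  ∂afg = fg − ag + af,
  ∂bfg = fg − bg + bf.
The 18×12 boundary matrix has rank 12 and Smith normal form diag(1,1,1,1,1,1,1,1,1,1,1,2).

Computing H_k = (kernel of ∂_k) / (image of ∂_{k+1}):

  H_0: rank C_0 − rank ∂_1 = 7 − 6 = 1, and the invariant factors of ∂_1 are all 1, so H_0 ≅ Z.
  H_1: rank ker ∂_1 − rank ∂_2 = (18 − 6) − 12 = 0, and ∂_2 has invariant factor 2 > 1, so H_1 ≅ Z/2Z.
  H_2: rank ker ∂_2 − rank ∂_3 = (12 − 12) − 0 = 0, and there is no ∂_3, so H_2 ≅ 0.

As a check, the Euler characteristic is 7 − 18 + 12 = 1, which agrees with 1 − 0 + 0 = 1.

H_0 ≅ Z,  H_1 ≅ Z/2Z,  H_2 = 0.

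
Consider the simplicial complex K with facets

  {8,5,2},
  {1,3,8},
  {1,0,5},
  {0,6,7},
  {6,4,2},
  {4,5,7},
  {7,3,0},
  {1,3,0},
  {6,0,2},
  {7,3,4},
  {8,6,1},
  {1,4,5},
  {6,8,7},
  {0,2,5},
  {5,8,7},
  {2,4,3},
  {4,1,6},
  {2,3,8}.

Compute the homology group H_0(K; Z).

H_0 ≅ Z.

Take the total order 0 < 1 < 2 < 3 < 4 < 5 < 6 < 7 < 8 on the vertex set. Then K (dimension 2) consists of the simplices:

  0-simplices (9): [0], [1], [2], [3], [4], [5], [6], [7], [8]
  1-simplices (27): (27 of them)
  2-simplices (18): [0,1,3], [0,1,5], [0,2,5], [0,2,6], [0,3,7], [0,6,7], [1,3,8], [1,4,5], [1,4,6], [1,6,8], [2,3,4], [2,3,8], [2,4,6], [2,5,8], [3,4,7], [4,5,7], [5,7,8], [6,7,8]

Hence C_0 ≅ Z^9, C_1 ≅ Z^27, C_2 ≅ Z^18.

The boundary map ∂_1: C_1 → C_0 maps an edge to its endpoints' difference, ∂[p,q] = q − p.
As a 9×27 matrix over Z this has rank 8, with invariant factors (1,1,1,1,1,1,1,1).

∂_2: C_2 → C_1 sends each 2-simplex [p,q,r] to [q,r] − [p,r] + [p,q]. For instance
  ∂[2,4,6] = [4,6] − [2,6] + [2,4],
  ∂[1,3,8] = [3,8] − [1,8] + [1,3].
The 27×18 boundary matrix has rank 17 and Smith normal form diag(1,1,1,1,1,1,1,1,1,1,1,1,1,1,1,1,1).

From H_k ≅ ker(∂_k) / im(∂_{k+1}) we obtain:

  H_0: rank C_0 − rank ∂_1 = 9 − 8 = 1, and the invariant factors of ∂_1 are all 1, so H_0 ≅ Z.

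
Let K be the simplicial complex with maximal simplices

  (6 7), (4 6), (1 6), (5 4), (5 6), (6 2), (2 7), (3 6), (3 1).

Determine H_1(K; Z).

K has 7 vertices, 9 edges.
rank ∂_1 = 6, rank ∂_2 = 0 ⇒ b_1 = 9 − 6 − 0 = 3. So H_1 ≅ Z^3.

H_1 = Z^3.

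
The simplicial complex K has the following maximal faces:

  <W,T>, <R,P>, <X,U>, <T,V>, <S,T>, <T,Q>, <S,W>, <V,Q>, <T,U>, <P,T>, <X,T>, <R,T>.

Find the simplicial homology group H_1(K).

K has 9 vertices, 12 edges.
rank ∂_1 = 8, rank ∂_2 = 0 ⇒ b_1 = 12 − 8 − 0 = 4. So H_1 ≅ Z^4.

H_1 = Z^4.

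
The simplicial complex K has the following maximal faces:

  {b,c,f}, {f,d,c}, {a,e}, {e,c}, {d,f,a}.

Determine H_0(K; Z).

H_0 ≅ Z.

Take the total order a < b < c < d < e < f on the vertex set. Then K (dimension 2) consists of the simplices:

  0-simplices (6): a, b, c, d, e, f
  1-simplices (9): ad, ae, af, bc, bf, cd, ce, cf, df
  2-simplices (3): adf, bcf, cdf

Hence C_0 ≅ Z^6, C_1 ≅ Z^9, C_2 ≅ Z^3.

∂_1: C_1 → C_0 maps an edge to its endpoints' difference, ∂[p,q] = q − p. For instance
  ∂cd = d − c.
As a 6×9 matrix over Z this has rank 5, with invariant factors (1,1,1,1,1).

∂_2: C_2 → C_1 sends each 2-simplex [p,q,r] to [q,r] − [p,r] + [p,q]. For instance
  ∂bcf = cf − bf + bc,
  ∂adf = df − af + ad.
The resulting 9×3 matrix has rank 3, and its Smith normal form has invariant factors (1,1,1).

From H_k ≅ ker(∂_k) / im(∂_{k+1}) we obtain:

  H_0: rank C_0 − rank ∂_1 = 6 − 5 = 1, and the invariant factors of ∂_1 are all 1, so H_0 = Z.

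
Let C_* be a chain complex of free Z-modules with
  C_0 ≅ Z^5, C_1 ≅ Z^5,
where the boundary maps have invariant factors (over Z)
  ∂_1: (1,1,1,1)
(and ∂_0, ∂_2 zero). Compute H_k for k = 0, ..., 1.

H_0: b_0 = 5 − 0 − 4 = 1; torsion from ∂_1 factors > 1: none. So H_0 = Z.
H_1: b_1 = 5 − 4 − 0 = 1; torsion from ∂_2 factors > 1: none. So H_1 = Z.

H_0 = Z,  H_1 = Z.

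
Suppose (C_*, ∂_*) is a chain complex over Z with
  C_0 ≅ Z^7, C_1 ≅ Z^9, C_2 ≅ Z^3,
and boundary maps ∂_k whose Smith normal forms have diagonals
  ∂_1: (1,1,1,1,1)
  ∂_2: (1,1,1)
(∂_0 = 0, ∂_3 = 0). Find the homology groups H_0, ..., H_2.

H_0 = Z^2,  H_1 = Z,  H_2 = 0.

H_0: b_0 = 7 − 0 − 5 = 2; torsion from ∂_1 factors > 1: none. So H_0 = Z^2.
H_1: b_1 = 9 − 5 − 3 = 1; torsion from ∂_2 factors > 1: none. So H_1 = Z.
H_2: b_2 = 3 − 3 − 0 = 0; torsion from ∂_3 factors > 1: none. So H_2 = 0.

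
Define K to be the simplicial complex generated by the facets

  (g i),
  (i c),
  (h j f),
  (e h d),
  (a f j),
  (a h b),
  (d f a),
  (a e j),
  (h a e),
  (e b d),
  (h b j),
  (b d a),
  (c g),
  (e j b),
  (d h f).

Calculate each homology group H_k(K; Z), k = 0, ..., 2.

Order the vertices as a < b < c < d < e < f < g < h < i < j. Listing each simplex with vertices in this order, K has dimension 2 with simplices:

  0-simplices (10): a, b, c, d, e, f, g, h, i, j
  1-simplices (21): ab, ad, ae, af, ah, aj, bd, be, bh, bj, cg, ci, de, df, dh, eh, ej, fh, fj, gi, hj
  2-simplices (12): abd, abh, adf, aeh, aej, afj, bde, bej, bhj, deh, dfh, fhj

Hence C_0 ≅ Z^10, C_1 ≅ Z^21, C_2 ≅ Z^12.

The boundary map ∂_1: C_1 → C_0 is given by ∂[p,q] = [q] − [p]. For instance
  ∂ci = i − c.
The 10×21 boundary matrix has rank 8 and Smith normal form diag(1,1,1,1,1,1,1,1).

∂_2: C_2 → C_1 acts by ∂[p,q,r] = [q,r] − [p,r] + [p,q]. For instance
  ∂bhj = hj − bj + bh,
  ∂deh = eh − dh + de.
This gives a 21×12 integer matrix of rank 12; reducing to Smith normal form yields diagonal entries (1,1,1,1,1,1,1,1,1,1,1,2).

Computing H_k = (kernel of ∂_k) / (image of ∂_{k+1}):

  H_0: rank C_0 − rank ∂_1 = 10 − 8 = 2, and the invariant factors of ∂_1 are all 1, so H_0 ≅ Z^2.
  H_1: rank ker ∂_1 − rank ∂_2 = (21 − 8) − 12 = 1, and ∂_2 has invariant factor 2 > 1, so H_1 ≅ Z × Z/2.
  H_2: rank ker ∂_2 − rank ∂_3 = (12 − 12) − 0 = 0, and there is no ∂_3, so H_2 ≅ 0.

As a check, the Euler characteristic is 10 − 21 + 12 = 1, which agrees with 2 − 1 + 0 = 1.

H_0 = Z^2,  H_1 = Z × Z/2,  H_2 = 0.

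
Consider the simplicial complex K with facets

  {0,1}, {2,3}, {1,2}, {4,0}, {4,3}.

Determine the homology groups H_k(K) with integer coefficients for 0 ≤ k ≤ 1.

We work with the vertex ordering 0 < 1 < 2 < 3 < 4. The simplices of K, each written with vertices in increasing order, are:

  0-simplices (5): [0], [1], [2], [3], [4]
  1-simplices (5): [0,1], [0,4], [1,2], [2,3], [3,4]

so the chain groups are C_0 ≅ Z^5, C_1 ≅ Z^5.

∂_1: C_1 → C_0 sends each edge [p,q] (with p < q) to q − p. For instance
  ∂[2,3] = [3] − [2].
As a 5×5 matrix over Z this has rank 4, with invariant factors (1,1,1,1).

Computing H_k = (kernel of ∂_k) / (image of ∂_{k+1}):

  H_0: rank C_0 − rank ∂_1 = 5 − 4 = 1, and the invariant factors of ∂_1 are all 1, so H_0 = Z.
  H_1: rank ker ∂_1 − rank ∂_2 = (5 − 4) − 0 = 1, and there is no ∂_2, so H_1 = Z.

(K is a triangulation of the circle S^1.)

H_0 = Z,  H_1 = Z.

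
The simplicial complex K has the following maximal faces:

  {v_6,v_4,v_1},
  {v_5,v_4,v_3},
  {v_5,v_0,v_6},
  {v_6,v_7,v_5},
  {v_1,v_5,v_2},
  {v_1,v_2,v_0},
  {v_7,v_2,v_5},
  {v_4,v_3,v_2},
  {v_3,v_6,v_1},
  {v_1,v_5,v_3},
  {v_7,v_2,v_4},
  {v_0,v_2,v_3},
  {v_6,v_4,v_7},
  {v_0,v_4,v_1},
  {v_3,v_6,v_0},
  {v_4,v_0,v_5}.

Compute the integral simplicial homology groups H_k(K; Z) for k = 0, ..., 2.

We work with the vertex ordering v_0 < v_1 < v_2 < v_3 < v_4 < v_5 < v_6 < v_7. The simplices of K, each written with vertices in increasing order, are:

  0-simplices (8): [v_0], [v_1], [v_2], [v_3], [v_4], [v_5], [v_6], [v_7]
  1-simplices (24): (24 of them)
  2-simplices (16): (16 of them)

so the chain groups are C_0 ≅ Z^8, C_1 ≅ Z^24, C_2 ≅ Z^16.

∂_1: C_1 → C_0 is given by ∂[p,q] = [q] − [p]. For instance
  ∂[v_6,v_7] = [v_7] − [v_6].
The resulting 8×24 matrix has rank 7, and its Smith normal form has invariant factors (1,1,1,1,1,1,1).

∂_2: C_2 → C_1 maps a triangle to the signed sum of its edges. For instance
  ∂[v_1,v_4,v_6] = [v_4,v_6] − [v_1,v_6] + [v_1,v_4],
  ∂[v_1,v_3,v_6] = [v_3,v_6] − [v_1,v_6] + [v_1,v_3].
This gives a 24×16 integer matrix of rank 15; reducing to Smith normal form yields diagonal entries (1,1,1,1,1,1,1,1,1,1,1,1,1,1,1).

Reading off H_k = ker ∂_k / im ∂_{k+1}:

  H_0: rank C_0 − rank ∂_1 = 8 − 7 = 1, and the invariant factors of ∂_1 are all 1, so H_0 = Z.
  H_1: rank ker ∂_1 − rank ∂_2 = (24 − 7) − 15 = 2, and the invariant factors of ∂_2 are all 1, so H_1 = Z^2.
  H_2: rank ker ∂_2 − rank ∂_3 = (16 − 15) − 0 = 1, and there is no ∂_3, so H_2 = Z.

As a check, the Euler characteristic is 8 − 24 + 16 = 0, which agrees with 1 − 2 + 1 = 0.

H_0 = Z,  H_1 = Z^2,  H_2 = Z.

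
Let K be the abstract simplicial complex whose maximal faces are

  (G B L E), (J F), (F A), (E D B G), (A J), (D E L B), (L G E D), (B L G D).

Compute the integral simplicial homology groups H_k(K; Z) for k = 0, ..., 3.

K has 8 vertices, 13 edges, 10 triangles, 5 3-simplices.
rank ∂_0 = 0, rank ∂_1 = 6 ⇒ b_0 = 8 − 0 − 6 = 2; all invariant factors of ∂_1 are 1 so no torsion. So H_0 = Z^2.
rank ∂_1 = 6, rank ∂_2 = 6 ⇒ b_1 = 13 − 6 − 6 = 1; all invariant factors of ∂_2 are 1 so no torsion. So H_1 = Z.
rank ∂_2 = 6, rank ∂_3 = 4 ⇒ b_2 = 10 − 6 − 4 = 0; all invariant factors of ∂_3 are 1 so no torsion. So H_2 = 0.
rank ∂_3 = 4, rank ∂_4 = 0 ⇒ b_3 = 5 − 4 − 0 = 1. So H_3 = Z.

H_0 ≅ Z^2,  H_1 ≅ Z,  H_2 = 0,  H_3 ≅ Z.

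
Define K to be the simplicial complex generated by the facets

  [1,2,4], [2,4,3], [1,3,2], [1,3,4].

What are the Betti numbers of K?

b_0 = 1, b_1 = 0, b_2 = 1.

Fix the vertex order 1 < 2 < 3 < 4 and write every simplex with vertices in increasing order. Then dim K = 2 and the simplices of K are:

  0-simplices (4): [1], [2], [3], [4]
  1-simplices (6): [1,2], [1,3], [1,4], [2,3], [2,4], [3,4]
  2-simplices (4): [1,2,3], [1,2,4], [1,3,4], [2,3,4]

so the chain groups are C_0 ≅ Z^4, C_1 ≅ Z^6, C_2 ≅ Z^4.

Boundary ∂_1: C_1 → C_0 sends each edge [p,q] (with p < q) to q − p. For instance
  ∂[2,4] = [4] − [2].
This gives a 4×6 integer matrix of rank 3; reducing to Smith normal form yields diagonal entries (1,1,1).

∂_2: C_2 → C_1 maps a triangle to the signed sum of its edges. For instance
  ∂[1,3,4] = [3,4] − [1,4] + [1,3],
  ∂[1,2,4] = [2,4] − [1,4] + [1,2].
As a 6×4 matrix over Z this has rank 3, with invariant factors (1,1,1).

From H_k ≅ ker(∂_k) / im(∂_{k+1}) we obtain:

  H_0: rank C_0 − rank ∂_1 = 4 − 3 = 1, and the invariant factors of ∂_1 are all 1, so H_0 ≅ Z.
  H_1: rank ker ∂_1 − rank ∂_2 = (6 − 3) − 3 = 0, and the invariant factors of ∂_2 are all 1, so H_1 ≅ 0.
  H_2: rank ker ∂_2 − rank ∂_3 = (4 − 3) − 0 = 1, and there is no ∂_3, so H_2 ≅ Z.

Hence the Betti numbers are b_0 = 1, b_1 = 0, b_2 = 1.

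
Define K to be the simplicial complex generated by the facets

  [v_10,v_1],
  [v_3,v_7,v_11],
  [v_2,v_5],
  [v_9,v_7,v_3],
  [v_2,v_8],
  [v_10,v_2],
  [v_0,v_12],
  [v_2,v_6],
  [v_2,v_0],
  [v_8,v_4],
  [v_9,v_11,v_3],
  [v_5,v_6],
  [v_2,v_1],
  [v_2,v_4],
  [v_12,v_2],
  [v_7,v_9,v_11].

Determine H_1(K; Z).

We work with the vertex ordering v_0 < v_1 < v_2 < v_3 < v_4 < v_5 < v_6 < v_7 < v_8 < v_9 < v_10 < v_11 < v_12. The simplices of K, each written with vertices in increasing order, are:

  0-simplices (13): [v_0], [v_1], [v_2], [v_3], [v_4], [v_5], [v_6], [v_7], [v_8], [v_9], [v_10], [v_11], [v_12]
  1-simplices (18): (18 of them)
  2-simplices (4): [v_3,v_7,v_9], [v_3,v_7,v_11], [v_3,v_9,v_11], [v_7,v_9,v_11]

so the chain groups are C_0 ≅ Z^13, C_1 ≅ Z^18, C_2 ≅ Z^4.

The boundary map ∂_1: C_1 → C_0 maps an edge to its endpoints' difference, ∂[p,q] = q − p.
The resulting 13×18 matrix has rank 11, and its Smith normal form has invariant factors (1,1,1,1,1,1,1,1,1,1,1).

The boundary map ∂_2: C_2 → C_1 sends each 2-simplex [p,q,r] to [q,r] − [p,r] + [p,q]. For instance
  ∂[v_7,v_9,v_11] = [v_9,v_11] − [v_7,v_11] + [v_7,v_9],
  ∂[v_3,v_9,v_11] = [v_9,v_11] − [v_3,v_11] + [v_3,v_9].
The 18×4 boundary matrix has rank 3 and Smith normal form diag(1,1,1).

Computing H_k = (kernel of ∂_k) / (image of ∂_{k+1}):

  H_1: rank ker ∂_1 − rank ∂_2 = (18 − 11) − 3 = 4, and the invariant factors of ∂_2 are all 1, so H_1 = Z^4.

H_1 = Z^4.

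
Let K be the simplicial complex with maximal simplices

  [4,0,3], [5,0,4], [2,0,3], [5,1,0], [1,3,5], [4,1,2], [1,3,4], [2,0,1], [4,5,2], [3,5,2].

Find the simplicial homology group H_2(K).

K has 6 vertices, 15 edges, 10 triangles.
rank ∂_2 = 10, rank ∂_3 = 0 ⇒ b_2 = 10 − 10 − 0 = 0. So H_2 ≅ 0.

H_2 ≅ 0.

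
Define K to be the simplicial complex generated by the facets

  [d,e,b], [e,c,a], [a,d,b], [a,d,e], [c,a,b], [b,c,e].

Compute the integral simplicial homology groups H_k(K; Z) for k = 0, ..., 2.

H_0 = Z,  H_1 = 0,  H_2 = Z.

Take the total order a < b < c < d < e on the vertex set. Then K (dimension 2) consists of the simplices:

  0-simplices (5): a, b, c, d, e
  1-simplices (9): ab, ac, ad, ae, bc, bd, be, ce, de
  2-simplices (6): abc, abd, ace, ade, bce, bde

Hence C_0 ≅ Z^5, C_1 ≅ Z^9, C_2 ≅ Z^6.

∂_1: C_1 → C_0 is given by ∂[p,q] = [q] − [p]. For instance
  ∂ad = d − a.
The 5×9 boundary matrix has rank 4 and Smith normal form diag(1,1,1,1).

Boundary ∂_2: C_2 → C_1 maps a triangle to the signed sum of its edges. For instance
  ∂bde = de − be + bd,
  ∂abc = bc − ac + ab.
As a 9×6 matrix over Z this has rank 5, with invariant factors (1,1,1,1,1).

Reading off H_k = ker ∂_k / im ∂_{k+1}:

  H_0: rank C_0 − rank ∂_1 = 5 − 4 = 1, and the invariant factors of ∂_1 are all 1, so H_0 = Z.
  H_1: rank ker ∂_1 − rank ∂_2 = (9 − 4) − 5 = 0, and the invariant factors of ∂_2 are all 1, so H_1 = 0.
  H_2: rank ker ∂_2 − rank ∂_3 = (6 − 5) − 0 = 1, and there is no ∂_3, so H_2 = Z.

As a check, the Euler characteristic is 5 − 9 + 6 = 2, which agrees with 1 − 0 + 1 = 2.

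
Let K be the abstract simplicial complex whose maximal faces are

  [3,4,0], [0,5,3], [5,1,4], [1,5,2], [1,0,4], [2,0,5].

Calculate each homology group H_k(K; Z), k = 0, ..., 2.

H_0 ≅ Z,  H_1 ≅ Z,  H_2 = 0.

We work with the vertex ordering 0 < 1 < 2 < 3 < 4 < 5. The simplices of K, each written with vertices in increasing order, are:

  0-simplices (6): [0], [1], [2], [3], [4], [5]
  1-simplices (12): [0,1], [0,2], [0,3], [0,4], [0,5], [1,2], [1,4], [1,5], [2,5], [3,4], [3,5], [4,5]
  2-simplices (6): [0,1,4], [0,2,5], [0,3,4], [0,3,5], [1,2,5], [1,4,5]

giving chain groups C_0 ≅ Z^6, C_1 ≅ Z^12, C_2 ≅ Z^6.

∂_1: C_1 → C_0 sends each edge [p,q] (with p < q) to q − p.
The resulting 6×12 matrix has rank 5, and its Smith normal form has invariant factors (1,1,1,1,1).

Boundary ∂_2: C_2 → C_1 maps a triangle to the signed sum of its edges. For instance
  ∂[1,2,5] = [2,5] − [1,5] + [1,2],
  ∂[0,2,5] = [2,5] − [0,5] + [0,2].
This gives a 12×6 integer matrix of rank 6; reducing to Smith normal form yields diagonal entries (1,1,1,1,1,1).

Reading off H_k = ker ∂_k / im ∂_{k+1}:

  H_0: rank C_0 − rank ∂_1 = 6 − 5 = 1, and the invariant factors of ∂_1 are all 1, so H_0 ≅ Z.
  H_1: rank ker ∂_1 − rank ∂_2 = (12 − 5) − 6 = 1, and the invariant factors of ∂_2 are all 1, so H_1 ≅ Z.
  H_2: rank ker ∂_2 − rank ∂_3 = (6 − 6) − 0 = 0, and there is no ∂_3, so H_2 ≅ 0.

(K is a triangulation of the cylinder S^1 x I.)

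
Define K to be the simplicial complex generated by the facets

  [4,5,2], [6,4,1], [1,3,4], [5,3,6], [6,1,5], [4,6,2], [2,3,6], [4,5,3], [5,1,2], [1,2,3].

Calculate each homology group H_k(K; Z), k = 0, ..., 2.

H_0 = Z,  H_1 = Z/2,  H_2 = 0.

K has 6 vertices, 15 edges, 10 triangles.
rank ∂_0 = 0, rank ∂_1 = 5 ⇒ b_0 = 6 − 0 − 5 = 1; all invariant factors of ∂_1 are 1 so no torsion. So H_0 = Z.
rank ∂_1 = 5, rank ∂_2 = 10 ⇒ b_1 = 15 − 5 − 10 = 0; ∂_2 has invariant factor(s) [2] giving torsion. So H_1 = Z/2.
rank ∂_2 = 10, rank ∂_3 = 0 ⇒ b_2 = 10 − 10 − 0 = 0. So H_2 = 0.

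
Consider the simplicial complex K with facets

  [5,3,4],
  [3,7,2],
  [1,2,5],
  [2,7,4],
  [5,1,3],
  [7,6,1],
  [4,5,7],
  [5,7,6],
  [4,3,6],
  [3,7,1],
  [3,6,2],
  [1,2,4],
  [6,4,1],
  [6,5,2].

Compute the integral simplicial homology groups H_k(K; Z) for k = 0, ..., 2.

We work with the vertex ordering 1 < 2 < 3 < 4 < 5 < 6 < 7. The simplices of K, each written with vertices in increasing order, are:

  0-simplices (7): [1], [2], [3], [4], [5], [6], [7]
  1-simplices (21): [1,2], [1,3], [1,4], [1,5], [1,6], [1,7], [2,3], [2,4], [2,5], [2,6], [2,7], [3,4], [3,5], [3,6], [3,7], [4,5], [4,6], [4,7], [5,6], [5,7], [6,7]
  2-simplices (14): [1,2,4], [1,2,5], [1,3,5], [1,3,7], [1,4,6], [1,6,7], [2,3,6], [2,3,7], [2,4,7], [2,5,6], [3,4,5], [3,4,6], [4,5,7], [5,6,7]

Hence C_0 ≅ Z^7, C_1 ≅ Z^21, C_2 ≅ Z^14.

∂_1: C_1 → C_0 is given by ∂[p,q] = [q] − [p]. For instance
  ∂[1,4] = [4] − [1].
This gives a 7×21 integer matrix of rank 6; reducing to Smith normal form yields diagonal entries (1,1,1,1,1,1).

The boundary map ∂_2: C_2 → C_1 maps a triangle to the signed sum of its edges. For instance
  ∂[1,2,4] = [2,4] − [1,4] + [1,2],
  ∂[1,2,5] = [2,5] − [1,5] + [1,2].
This gives a 21×14 integer matrix of rank 13; reducing to Smith normal form yields diagonal entries (1,1,1,1,1,1,1,1,1,1,1,1,1).

Reading off H_k = ker ∂_k / im ∂_{k+1}:

  H_0: rank C_0 − rank ∂_1 = 7 − 6 = 1, and the invariant factors of ∂_1 are all 1, so H_0 ≅ Z.
  H_1: rank ker ∂_1 − rank ∂_2 = (21 − 6) − 13 = 2, and the invariant factors of ∂_2 are all 1, so H_1 ≅ Z^2.
  H_2: rank ker ∂_2 − rank ∂_3 = (14 − 13) − 0 = 1, and there is no ∂_3, so H_2 ≅ Z.

H_0 = Z,  H_1 = Z^2,  H_2 = Z.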